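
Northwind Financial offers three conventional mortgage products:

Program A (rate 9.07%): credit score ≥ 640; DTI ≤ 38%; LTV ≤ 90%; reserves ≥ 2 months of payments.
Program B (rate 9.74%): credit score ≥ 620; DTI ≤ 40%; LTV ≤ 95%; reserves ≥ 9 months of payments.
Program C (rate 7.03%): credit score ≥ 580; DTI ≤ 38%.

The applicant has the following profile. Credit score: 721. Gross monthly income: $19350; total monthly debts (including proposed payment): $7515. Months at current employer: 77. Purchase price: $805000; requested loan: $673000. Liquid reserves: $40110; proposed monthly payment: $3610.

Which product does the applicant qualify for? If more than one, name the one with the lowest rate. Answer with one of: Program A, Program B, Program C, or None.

DTI = 7,515/19,350 = 38.8%.
LTV = 673,000/805,000 = 83.6%.
Reserves = 40,110/3,610 = 11.1 months.
Program A: score 721 ≥ 640; DTI 38.8% > 38%; LTV 83.6% ≤ 90%; reserves 11.1 ≥ 2 mo → does not qualify.
Program B: score 721 ≥ 620; DTI 38.8% ≤ 40%; LTV 83.6% ≤ 95%; reserves 11.1 ≥ 9 mo → qualifies.
Program C: score 721 ≥ 580; DTI 38.8% > 38% → does not qualify.

Program B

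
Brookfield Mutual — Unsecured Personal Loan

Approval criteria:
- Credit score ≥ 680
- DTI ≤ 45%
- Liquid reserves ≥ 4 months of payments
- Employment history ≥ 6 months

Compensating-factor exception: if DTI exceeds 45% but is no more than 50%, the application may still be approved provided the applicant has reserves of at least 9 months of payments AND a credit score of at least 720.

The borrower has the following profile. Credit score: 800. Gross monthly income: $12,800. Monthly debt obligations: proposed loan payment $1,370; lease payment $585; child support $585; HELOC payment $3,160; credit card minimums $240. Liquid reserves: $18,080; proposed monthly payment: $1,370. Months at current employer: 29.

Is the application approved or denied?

Credit score 800 ≥ 680 (meets base)
Total debts = (1,370 + 585 + 585 + 3,160 + 240) = 5,940. DTI = 5,940/12,800 = 46.4% > 45% — standard DTI limit exceeded.
Reserves: 18,080 ÷ 1,370 = 13.2 months (meets 4-month minimum)
Employment 29 ≥ 6 months
DTI 46.4% is within the 45%–50% exception band; checking compensating factors.
Override check — reserves: 13.2 mo (ok); score: 800 (ok).
Both override conditions satisfied; DTI exception granted.

Approved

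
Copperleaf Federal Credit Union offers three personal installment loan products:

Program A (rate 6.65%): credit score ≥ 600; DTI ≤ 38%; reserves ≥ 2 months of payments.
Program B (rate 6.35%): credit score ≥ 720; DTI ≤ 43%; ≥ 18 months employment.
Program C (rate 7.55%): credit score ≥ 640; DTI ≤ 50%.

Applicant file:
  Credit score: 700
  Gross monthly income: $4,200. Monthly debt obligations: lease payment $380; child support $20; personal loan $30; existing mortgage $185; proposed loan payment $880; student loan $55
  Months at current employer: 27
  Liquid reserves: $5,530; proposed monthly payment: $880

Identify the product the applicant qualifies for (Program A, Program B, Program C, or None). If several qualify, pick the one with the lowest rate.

Program A

Total debts = (380 + 20 + 30 + 185 + 880 + 55) = 1,550; DTI = 1,550/4,200 = 36.9%.
Reserves = 5,530/880 = 6.3 months.
Program A: score 700 ≥ 600; DTI 36.9% ≤ 38%; reserves 6.3 ≥ 2 mo → qualifies.
Program B: score 700 < 720; DTI 36.9% ≤ 43%; employment 27 ≥ 18 mo → does not qualify.
Program C: score 700 ≥ 640; DTI 36.9% ≤ 50% → qualifies.
Qualifying: Program A, Program C. Lowest rate is 6.65% → Program A.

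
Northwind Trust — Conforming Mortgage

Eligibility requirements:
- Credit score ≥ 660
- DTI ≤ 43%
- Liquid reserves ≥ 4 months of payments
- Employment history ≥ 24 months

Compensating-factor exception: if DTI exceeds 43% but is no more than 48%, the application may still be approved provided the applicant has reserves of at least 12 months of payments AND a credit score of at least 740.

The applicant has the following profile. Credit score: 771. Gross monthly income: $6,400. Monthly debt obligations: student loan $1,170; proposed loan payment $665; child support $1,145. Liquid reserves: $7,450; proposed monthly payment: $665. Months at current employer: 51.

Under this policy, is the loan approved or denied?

Denied

Credit score 771 ≥ 660 (meets base)
Total debts = (1,170 + 665 + 1,145) = 2,980. DTI = 2,980/6,400 = 46.6% > 43% — standard DTI limit exceeded.
Reserves: 7,450 ÷ 665 = 11.2 months (meets 4-month minimum)
Employment 51 ≥ 24 months
46.6% falls in the override range (43%–48%), so the compensating-factor test applies.
Override check — reserves: 11.2 mo (short of 12); score: 771 (ok).
Override conditions not both satisfied; exception does not apply.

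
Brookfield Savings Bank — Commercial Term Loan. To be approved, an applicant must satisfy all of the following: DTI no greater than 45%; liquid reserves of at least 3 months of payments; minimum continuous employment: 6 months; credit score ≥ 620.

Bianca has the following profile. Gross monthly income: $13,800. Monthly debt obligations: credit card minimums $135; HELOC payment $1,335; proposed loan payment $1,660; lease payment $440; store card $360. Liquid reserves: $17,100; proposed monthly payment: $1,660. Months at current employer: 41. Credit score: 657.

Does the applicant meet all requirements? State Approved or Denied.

Approved

Total monthly debts = (135 + 1,335 + 1,660 + 440 + 360) = 3,930. DTI = 3,930/13,800 = 28.5% ≤ 45%
Reserves = 17,100/1,660 = 10.3 months ≥ 3
Employment 41 ≥ 6 months
Credit score 657 ≥ 620 (meets)
All criteria satisfied.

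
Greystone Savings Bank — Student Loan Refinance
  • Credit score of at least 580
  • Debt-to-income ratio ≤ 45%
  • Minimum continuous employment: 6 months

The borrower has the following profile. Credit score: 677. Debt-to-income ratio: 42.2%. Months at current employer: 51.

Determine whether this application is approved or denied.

Credit score 677 ≥ 580 (meets)
DTI 42.2% ≤ 45%
Employment 51 ≥ 6 months
All criteria satisfied.

Approved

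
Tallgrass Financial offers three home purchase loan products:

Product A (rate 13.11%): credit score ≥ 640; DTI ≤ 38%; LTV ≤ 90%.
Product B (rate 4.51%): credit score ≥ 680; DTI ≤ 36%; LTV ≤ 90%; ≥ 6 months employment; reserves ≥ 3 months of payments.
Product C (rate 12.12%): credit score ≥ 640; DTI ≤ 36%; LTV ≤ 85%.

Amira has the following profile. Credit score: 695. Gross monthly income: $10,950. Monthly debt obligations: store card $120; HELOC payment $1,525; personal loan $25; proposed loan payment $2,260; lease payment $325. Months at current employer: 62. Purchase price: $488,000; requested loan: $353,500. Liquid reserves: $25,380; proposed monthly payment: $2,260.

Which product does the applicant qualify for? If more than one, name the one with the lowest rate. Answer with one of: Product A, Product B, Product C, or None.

Total debts = (120 + 1,525 + 25 + 2,260 + 325) = 4,255; DTI = 4,255/10,950 = 38.9%.
LTV = 353,500/488,000 = 72.4%.
Reserves = 25,380/2,260 = 11.2 months.
Product A: score 695 ≥ 640; DTI 38.9% > 38%; LTV 72.4% ≤ 90% → does not qualify.
Product B: score 695 ≥ 680; DTI 38.9% > 36%; LTV 72.4% ≤ 90%; employment 62 ≥ 6 mo; reserves 11.2 ≥ 3 mo → does not qualify.
Product C: score 695 ≥ 640; DTI 38.9% > 36%; LTV 72.4% ≤ 85% → does not qualify.

None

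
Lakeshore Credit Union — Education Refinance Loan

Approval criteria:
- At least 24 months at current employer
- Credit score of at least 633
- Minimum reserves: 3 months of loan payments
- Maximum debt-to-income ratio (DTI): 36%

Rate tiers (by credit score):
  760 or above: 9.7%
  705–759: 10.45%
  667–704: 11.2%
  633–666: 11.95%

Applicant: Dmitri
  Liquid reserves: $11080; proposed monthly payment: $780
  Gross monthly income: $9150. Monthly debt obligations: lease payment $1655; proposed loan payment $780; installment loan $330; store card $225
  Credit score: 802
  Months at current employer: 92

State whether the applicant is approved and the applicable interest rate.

Credit score 802 ≥ 633 (meets minimum)
Reserves = 11,080/780 = 14.2 months ≥ 3
Employment 92 ≥ 24 months
Total monthly debts = (1,655 + 780 + 330 + 225) = 2,990. DTI: 2,990 ÷ 9,150 = 32.7%, within the 36% cap
All requirements met. Score 802 falls in the 760 or above tier → 9.7%.

Approved at 9.7%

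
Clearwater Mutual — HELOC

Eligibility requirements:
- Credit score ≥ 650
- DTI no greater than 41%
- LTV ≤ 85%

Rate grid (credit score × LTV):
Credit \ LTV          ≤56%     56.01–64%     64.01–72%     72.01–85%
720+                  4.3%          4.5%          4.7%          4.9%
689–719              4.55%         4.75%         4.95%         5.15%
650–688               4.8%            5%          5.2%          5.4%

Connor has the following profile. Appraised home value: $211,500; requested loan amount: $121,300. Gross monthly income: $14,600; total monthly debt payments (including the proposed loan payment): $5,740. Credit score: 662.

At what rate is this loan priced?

5%

Credit score 662 ≥ 650; Debt-to-income = 5,740/14,600 = 39.3% — meets 41% limit
LTV = 121,300/211,500 = 57.4% ≤ 85%
Score 662 is in the 650–688 band; LTV 57.4% is in the 56.01–64% band → 5%.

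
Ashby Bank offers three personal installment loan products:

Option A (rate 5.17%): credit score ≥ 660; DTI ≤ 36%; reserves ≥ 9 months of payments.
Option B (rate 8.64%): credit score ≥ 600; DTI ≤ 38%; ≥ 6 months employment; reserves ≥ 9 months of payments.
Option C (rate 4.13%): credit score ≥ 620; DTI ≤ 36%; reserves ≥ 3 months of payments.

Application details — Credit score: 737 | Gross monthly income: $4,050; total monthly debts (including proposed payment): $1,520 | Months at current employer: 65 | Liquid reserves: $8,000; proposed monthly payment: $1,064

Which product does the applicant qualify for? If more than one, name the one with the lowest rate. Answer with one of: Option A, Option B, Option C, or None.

DTI = 1,520/4,050 = 37.5%.
Reserves = 8,000/1,064 = 7.5 months.
Option A: score 737 ≥ 660; DTI 37.5% > 36%; reserves 7.5 < 9 mo → does not qualify.
Option B: score 737 ≥ 600; DTI 37.5% ≤ 38%; employment 65 ≥ 6 mo; reserves 7.5 < 9 mo → does not qualify.
Option C: score 737 ≥ 620; DTI 37.5% > 36%; reserves 7.5 ≥ 3 mo → does not qualify.

None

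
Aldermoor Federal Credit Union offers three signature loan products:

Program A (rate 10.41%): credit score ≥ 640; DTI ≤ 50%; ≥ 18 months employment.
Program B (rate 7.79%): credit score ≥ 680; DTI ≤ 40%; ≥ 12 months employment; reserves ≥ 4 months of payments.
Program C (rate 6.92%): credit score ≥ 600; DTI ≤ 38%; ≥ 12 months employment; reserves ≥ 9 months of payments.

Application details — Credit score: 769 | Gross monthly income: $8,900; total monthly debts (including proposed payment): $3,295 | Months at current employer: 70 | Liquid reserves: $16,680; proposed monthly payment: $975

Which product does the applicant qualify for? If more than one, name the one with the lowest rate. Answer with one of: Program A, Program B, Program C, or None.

Program C

DTI = 3,295/8,900 = 37%.
Reserves = 16,680/975 = 17.1 months.
Program A: score 769 ≥ 640; DTI 37% ≤ 50%; employment 70 ≥ 18 mo → qualifies.
Program B: score 769 ≥ 680; DTI 37% ≤ 40%; employment 70 ≥ 12 mo; reserves 17.1 ≥ 4 mo → qualifies.
Program C: score 769 ≥ 600; DTI 37% ≤ 38%; employment 70 ≥ 12 mo; reserves 17.1 ≥ 9 mo → qualifies.
Qualifying: Program A, Program B, Program C. Lowest rate is 6.92% → Program C.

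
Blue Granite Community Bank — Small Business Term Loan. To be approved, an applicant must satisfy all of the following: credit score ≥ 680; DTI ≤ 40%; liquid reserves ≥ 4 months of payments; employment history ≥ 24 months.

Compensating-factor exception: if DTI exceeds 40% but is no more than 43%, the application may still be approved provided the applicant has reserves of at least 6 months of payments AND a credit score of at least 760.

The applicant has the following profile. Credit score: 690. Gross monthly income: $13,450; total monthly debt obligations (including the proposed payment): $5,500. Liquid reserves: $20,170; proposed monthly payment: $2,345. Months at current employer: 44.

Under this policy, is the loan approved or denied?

Denied

Credit score 690 ≥ 680 (meets base)
DTI: 5,500 ÷ 13,450 = 40.9%, over the 40% base limit.
Reserves = 20,170/2,345 = 8.6 months ≥ 4
Employment 44 ≥ 24 months
DTI 40.9% is within the 40%–43% exception band; checking compensating factors.
Override check — reserves: 8.6 mo (ok); score: 690 (below 760).
Override conditions not both satisfied; exception does not apply.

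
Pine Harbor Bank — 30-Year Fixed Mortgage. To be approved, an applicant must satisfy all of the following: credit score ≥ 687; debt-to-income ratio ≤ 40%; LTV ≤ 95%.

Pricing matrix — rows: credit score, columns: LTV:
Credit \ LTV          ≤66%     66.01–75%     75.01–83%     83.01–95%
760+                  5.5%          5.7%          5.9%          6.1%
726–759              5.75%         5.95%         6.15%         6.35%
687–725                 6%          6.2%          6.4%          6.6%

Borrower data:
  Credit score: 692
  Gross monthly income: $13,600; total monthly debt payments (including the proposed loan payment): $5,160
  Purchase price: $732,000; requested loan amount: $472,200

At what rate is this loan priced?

6%

Credit score 692 ≥ 687; Debt-to-income = 5,160/13,600 = 37.9% — meets 40% limit
LTV = 472,200/732,000 = 64.5% ≤ 95%
Row: 692 falls in 687–725. Column: 64.5% falls in ≤66%. Rate = 6%.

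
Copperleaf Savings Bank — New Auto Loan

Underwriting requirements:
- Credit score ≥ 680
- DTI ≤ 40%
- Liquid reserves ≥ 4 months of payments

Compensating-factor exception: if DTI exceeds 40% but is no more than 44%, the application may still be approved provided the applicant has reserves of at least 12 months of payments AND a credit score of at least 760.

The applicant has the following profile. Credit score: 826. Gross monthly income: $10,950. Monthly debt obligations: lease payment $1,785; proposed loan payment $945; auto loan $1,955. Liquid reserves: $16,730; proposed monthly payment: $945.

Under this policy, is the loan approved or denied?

Credit score 826 ≥ 680 (meets base)
Total debts = (1,785 + 945 + 1,955) = 4,685. DTI = 4,685/10,950 = 42.8% > 40% — standard DTI limit exceeded.
Reserves: 16,730 ÷ 945 = 17.7 months (meets 4-month minimum)
42.8% falls in the override range (40%–44%), so the compensating-factor test applies.
Override check — reserves: 17.7 mo (ok); score: 826 (ok).
Both override conditions satisfied; DTI exception granted.

Approved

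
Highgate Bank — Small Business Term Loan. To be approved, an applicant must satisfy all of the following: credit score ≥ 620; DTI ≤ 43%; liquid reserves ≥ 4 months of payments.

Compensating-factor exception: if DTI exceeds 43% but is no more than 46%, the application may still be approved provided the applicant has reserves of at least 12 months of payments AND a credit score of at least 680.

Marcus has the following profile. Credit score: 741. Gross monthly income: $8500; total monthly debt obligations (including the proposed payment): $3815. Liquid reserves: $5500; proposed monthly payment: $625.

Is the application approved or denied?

Denied

Credit score 741 ≥ 620 (meets base)
DTI = 3,815/8,500 = 44.9% > 43% — standard DTI limit exceeded.
Liquid reserves cover 5,500/625 = 8.8 months — ≥ 4 required
DTI 44.9% is within the 43%–46% exception band; checking compensating factors.
Reserves 8.8 < 12 months; credit score 741 ≥ 680.
Override conditions not both satisfied; exception does not apply.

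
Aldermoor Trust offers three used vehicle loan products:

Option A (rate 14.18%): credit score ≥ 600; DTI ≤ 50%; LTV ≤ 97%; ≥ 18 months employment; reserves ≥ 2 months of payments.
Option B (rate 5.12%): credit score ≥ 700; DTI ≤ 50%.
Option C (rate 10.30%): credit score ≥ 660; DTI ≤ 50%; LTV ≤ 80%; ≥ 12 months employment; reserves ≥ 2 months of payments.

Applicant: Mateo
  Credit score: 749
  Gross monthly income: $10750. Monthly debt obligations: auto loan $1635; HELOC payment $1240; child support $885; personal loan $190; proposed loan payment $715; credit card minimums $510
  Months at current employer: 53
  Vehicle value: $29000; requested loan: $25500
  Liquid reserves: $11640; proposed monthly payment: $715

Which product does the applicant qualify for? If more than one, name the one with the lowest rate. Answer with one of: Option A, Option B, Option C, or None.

Total debts = (1,635 + 1,240 + 885 + 190 + 715 + 510) = 5,175; DTI = 5,175/10,750 = 48.1%.
LTV = 25,500/29,000 = 87.9%.
Reserves = 11,640/715 = 16.3 months.
Option A: score 749 ≥ 600; DTI 48.1% ≤ 50%; LTV 87.9% ≤ 97%; employment 53 ≥ 18 mo; reserves 16.3 ≥ 2 mo → qualifies.
Option B: score 749 ≥ 700; DTI 48.1% ≤ 50% → qualifies.
Option C: score 749 ≥ 660; DTI 48.1% ≤ 50%; LTV 87.9% > 80%; employment 53 ≥ 12 mo; reserves 16.3 ≥ 2 mo → does not qualify.
Qualifying: Option A, Option B. Lowest rate is 5.12% → Option B.

Option B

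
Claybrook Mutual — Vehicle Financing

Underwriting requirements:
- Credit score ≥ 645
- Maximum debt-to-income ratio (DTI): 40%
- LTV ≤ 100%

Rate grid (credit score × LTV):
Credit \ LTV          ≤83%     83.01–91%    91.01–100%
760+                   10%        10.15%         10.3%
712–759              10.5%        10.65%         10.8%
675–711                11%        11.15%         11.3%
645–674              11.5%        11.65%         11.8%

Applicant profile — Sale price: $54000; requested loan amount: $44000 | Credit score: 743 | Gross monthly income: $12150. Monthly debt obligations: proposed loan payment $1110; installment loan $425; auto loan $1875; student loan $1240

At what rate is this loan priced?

10.5%

Credit score 743 ≥ 645; Total monthly debts = (1,110 + 425 + 1,875 + 1,240) = 4,650. Debt-to-income = 4,650/12,150 = 38.3% — meets 40% limit
Loan-to-value = 44,000/54,000 = 81.5% — pass (100% max)
Score 743 is in the 712–759 band; LTV 81.5% is in the ≤83% band → 10.5%.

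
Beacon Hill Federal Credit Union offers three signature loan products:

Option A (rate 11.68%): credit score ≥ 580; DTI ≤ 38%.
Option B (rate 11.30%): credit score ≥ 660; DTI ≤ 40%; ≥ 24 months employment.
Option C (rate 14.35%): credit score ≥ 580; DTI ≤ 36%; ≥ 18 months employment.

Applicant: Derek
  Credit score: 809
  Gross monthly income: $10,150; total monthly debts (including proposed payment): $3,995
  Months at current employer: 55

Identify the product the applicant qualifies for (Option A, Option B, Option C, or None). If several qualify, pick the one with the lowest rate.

Option B

DTI = 3,995/10,150 = 39.4%.
Option A: score 809 ≥ 580; DTI 39.4% > 38% → does not qualify.
Option B: score 809 ≥ 660; DTI 39.4% ≤ 40%; employment 55 ≥ 24 mo → qualifies.
Option C: score 809 ≥ 580; DTI 39.4% > 36%; employment 55 ≥ 18 mo → does not qualify.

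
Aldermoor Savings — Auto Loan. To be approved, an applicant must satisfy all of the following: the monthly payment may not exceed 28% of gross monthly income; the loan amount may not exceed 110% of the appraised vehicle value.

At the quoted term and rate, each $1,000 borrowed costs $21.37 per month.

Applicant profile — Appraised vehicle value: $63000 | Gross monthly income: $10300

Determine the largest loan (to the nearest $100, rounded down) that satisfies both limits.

$69,300

Payment cap: 28% × $10,300 = $2,884/month.
At $21.37 per $1,000, that supports 2,884/21.37 × 1,000 ≈ $134,955 → $134,900.
LTV cap: 110% × $63,000 = $69,300 → $69,300.
Binding constraint: loan-to-value.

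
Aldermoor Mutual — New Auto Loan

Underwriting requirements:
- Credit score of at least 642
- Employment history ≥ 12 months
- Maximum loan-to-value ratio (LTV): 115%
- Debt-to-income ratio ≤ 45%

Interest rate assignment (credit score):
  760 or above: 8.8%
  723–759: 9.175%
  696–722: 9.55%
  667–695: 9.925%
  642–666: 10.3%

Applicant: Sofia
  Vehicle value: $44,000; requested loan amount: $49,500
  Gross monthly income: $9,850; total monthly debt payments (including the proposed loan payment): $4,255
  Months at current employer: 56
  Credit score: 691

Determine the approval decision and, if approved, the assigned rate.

Credit score 691 ≥ 642 (meets minimum)
DTI = 4,255/9,850 = 43.2% ≤ 45%
Employment 56 ≥ 12 months
LTV = 49,500/44,000 = 112.5% ≤ 115%
All requirements met. Score 691 falls in the 667–695 tier → 9.925%.

Approved at 9.925%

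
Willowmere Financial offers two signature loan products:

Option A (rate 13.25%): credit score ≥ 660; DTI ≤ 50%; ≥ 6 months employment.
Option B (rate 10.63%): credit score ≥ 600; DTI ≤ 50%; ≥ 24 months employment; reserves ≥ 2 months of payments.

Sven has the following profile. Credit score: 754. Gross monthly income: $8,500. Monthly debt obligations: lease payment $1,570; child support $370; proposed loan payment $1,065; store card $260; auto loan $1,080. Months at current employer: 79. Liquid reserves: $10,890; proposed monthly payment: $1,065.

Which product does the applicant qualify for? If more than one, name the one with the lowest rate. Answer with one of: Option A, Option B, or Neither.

Total debts = (1,570 + 370 + 1,065 + 260 + 1,080) = 4,345; DTI = 4,345/8,500 = 51.1%.
Reserves = 10,890/1,065 = 10.2 months.
Option A: score 754 ≥ 660; DTI 51.1% > 50%; employment 79 ≥ 6 mo → does not qualify.
Option B: score 754 ≥ 600; DTI 51.1% > 50%; employment 79 ≥ 24 mo; reserves 10.2 ≥ 2 mo → does not qualify.

Neither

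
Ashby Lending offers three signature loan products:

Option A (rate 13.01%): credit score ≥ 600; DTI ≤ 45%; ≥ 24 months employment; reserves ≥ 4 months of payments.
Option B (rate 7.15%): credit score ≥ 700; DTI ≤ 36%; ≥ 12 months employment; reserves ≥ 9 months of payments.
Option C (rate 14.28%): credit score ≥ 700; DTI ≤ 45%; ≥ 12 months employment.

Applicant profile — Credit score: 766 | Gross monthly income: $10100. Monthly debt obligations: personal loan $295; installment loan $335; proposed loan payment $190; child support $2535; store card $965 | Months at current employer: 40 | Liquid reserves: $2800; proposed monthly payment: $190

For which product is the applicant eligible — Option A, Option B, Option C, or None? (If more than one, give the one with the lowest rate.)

Option A

Total debts = (295 + 335 + 190 + 2,535 + 965) = 4,320; DTI = 4,320/10,100 = 42.8%.
Reserves = 2,800/190 = 14.7 months.
Option A: score 766 ≥ 600; DTI 42.8% ≤ 45%; employment 40 ≥ 24 mo; reserves 14.7 ≥ 4 mo → qualifies.
Option B: score 766 ≥ 700; DTI 42.8% > 36%; employment 40 ≥ 12 mo; reserves 14.7 ≥ 9 mo → does not qualify.
Option C: score 766 ≥ 700; DTI 42.8% ≤ 45%; employment 40 ≥ 12 mo → qualifies.
Qualifying: Option A, Option C. Lowest rate is 13.01% → Option A.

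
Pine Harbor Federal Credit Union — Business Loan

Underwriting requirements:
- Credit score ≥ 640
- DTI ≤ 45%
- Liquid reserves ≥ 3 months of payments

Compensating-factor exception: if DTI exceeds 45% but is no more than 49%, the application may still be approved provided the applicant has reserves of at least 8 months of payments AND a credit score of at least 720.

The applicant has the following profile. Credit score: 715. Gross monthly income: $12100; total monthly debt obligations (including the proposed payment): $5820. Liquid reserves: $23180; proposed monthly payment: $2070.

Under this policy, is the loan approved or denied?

Denied

Credit score 715 ≥ 640 (meets base)
DTI = 5,820/12,100 = 48.1% > 45% — standard DTI limit exceeded.
Reserves = 23,180/2,070 = 11.2 months ≥ 3
48.1% falls in the override range (45%–49%), so the compensating-factor test applies.
Reserves 11.2 ≥ 8 months; credit score 715 < 720.
Compensating-factor requirement not fully met.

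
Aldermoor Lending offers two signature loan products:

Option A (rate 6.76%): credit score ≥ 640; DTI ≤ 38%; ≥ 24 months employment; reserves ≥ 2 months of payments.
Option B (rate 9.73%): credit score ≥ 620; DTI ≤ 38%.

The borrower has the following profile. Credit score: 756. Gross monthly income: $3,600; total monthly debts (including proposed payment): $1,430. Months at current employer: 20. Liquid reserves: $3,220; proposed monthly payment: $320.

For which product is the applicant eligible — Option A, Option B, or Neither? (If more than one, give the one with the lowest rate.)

DTI = 1,430/3,600 = 39.7%.
Reserves = 3,220/320 = 10.1 months.
Option A: score 756 ≥ 640; DTI 39.7% > 38%; employment 20 < 24 mo; reserves 10.1 ≥ 2 mo → does not qualify.
Option B: score 756 ≥ 620; DTI 39.7% > 38% → does not qualify.

Neither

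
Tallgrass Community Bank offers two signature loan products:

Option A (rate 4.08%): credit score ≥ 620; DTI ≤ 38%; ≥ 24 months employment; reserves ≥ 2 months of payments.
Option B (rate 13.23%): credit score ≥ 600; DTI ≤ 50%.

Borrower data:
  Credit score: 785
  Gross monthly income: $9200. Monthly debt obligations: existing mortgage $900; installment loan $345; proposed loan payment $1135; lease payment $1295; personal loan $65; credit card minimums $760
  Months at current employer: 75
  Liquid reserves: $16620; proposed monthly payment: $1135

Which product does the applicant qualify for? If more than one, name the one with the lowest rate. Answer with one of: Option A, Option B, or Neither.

Option B

Total debts = (900 + 345 + 1,135 + 1,295 + 65 + 760) = 4,500; DTI = 4,500/9,200 = 48.9%.
Reserves = 16,620/1,135 = 14.6 months.
Option A: score 785 ≥ 620; DTI 48.9% > 38%; employment 75 ≥ 24 mo; reserves 14.6 ≥ 2 mo → does not qualify.
Option B: score 785 ≥ 600; DTI 48.9% ≤ 50% → qualifies.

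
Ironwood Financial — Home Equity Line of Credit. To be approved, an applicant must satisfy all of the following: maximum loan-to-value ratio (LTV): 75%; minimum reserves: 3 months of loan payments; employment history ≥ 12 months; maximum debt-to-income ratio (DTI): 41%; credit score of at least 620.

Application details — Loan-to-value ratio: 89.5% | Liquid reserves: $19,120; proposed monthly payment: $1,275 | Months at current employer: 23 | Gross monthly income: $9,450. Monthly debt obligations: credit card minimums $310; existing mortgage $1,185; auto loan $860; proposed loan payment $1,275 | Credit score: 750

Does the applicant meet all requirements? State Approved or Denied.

LTV 89.5% > 75%
Liquid reserves cover 19,120/1,275 = 15.0 months — ≥ 3 required
Employment 23 ≥ 12 months
Total monthly debts = (310 + 1,185 + 860 + 1,275) = 3,630. DTI = 3,630/9,450 = 38.4% ≤ 41%
Credit score 750 ≥ 620 (meets)
Fails on LTV.

Denied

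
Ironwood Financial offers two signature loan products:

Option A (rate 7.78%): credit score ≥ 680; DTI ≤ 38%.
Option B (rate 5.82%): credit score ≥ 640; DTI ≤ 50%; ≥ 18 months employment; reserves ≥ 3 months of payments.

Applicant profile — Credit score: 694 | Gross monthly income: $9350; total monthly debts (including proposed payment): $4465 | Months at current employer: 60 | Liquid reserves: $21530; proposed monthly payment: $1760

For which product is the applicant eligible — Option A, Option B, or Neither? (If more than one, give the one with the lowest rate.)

DTI = 4,465/9,350 = 47.8%.
Reserves = 21,530/1,760 = 12.2 months.
Option A: score 694 ≥ 680; DTI 47.8% > 38% → does not qualify.
Option B: score 694 ≥ 640; DTI 47.8% ≤ 50%; employment 60 ≥ 18 mo; reserves 12.2 ≥ 3 mo → qualifies.

Option B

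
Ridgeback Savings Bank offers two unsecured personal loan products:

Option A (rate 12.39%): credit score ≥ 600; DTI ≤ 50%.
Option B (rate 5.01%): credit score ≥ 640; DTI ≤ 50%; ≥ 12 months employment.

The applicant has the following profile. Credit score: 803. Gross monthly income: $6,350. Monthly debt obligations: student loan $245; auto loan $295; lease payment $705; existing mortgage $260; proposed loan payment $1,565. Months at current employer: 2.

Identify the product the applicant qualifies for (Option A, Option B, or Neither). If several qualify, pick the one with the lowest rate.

Option A

Total debts = (245 + 295 + 705 + 260 + 1,565) = 3,070; DTI = 3,070/6,350 = 48.3%.
Option A: score 803 ≥ 600; DTI 48.3% ≤ 50% → qualifies.
Option B: score 803 ≥ 640; DTI 48.3% ≤ 50%; employment 2 < 12 mo → does not qualify.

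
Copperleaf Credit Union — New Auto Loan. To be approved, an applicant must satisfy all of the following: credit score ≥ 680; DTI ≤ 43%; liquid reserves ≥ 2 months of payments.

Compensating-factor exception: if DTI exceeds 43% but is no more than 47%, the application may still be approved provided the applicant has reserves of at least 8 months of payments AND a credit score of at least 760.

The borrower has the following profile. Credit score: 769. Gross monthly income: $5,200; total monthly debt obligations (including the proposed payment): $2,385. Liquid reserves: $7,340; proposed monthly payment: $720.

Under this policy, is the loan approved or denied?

Credit score 769 ≥ 680 (meets base)
DTI: 2,385 ÷ 5,200 = 45.9%, over the 43% base limit.
Reserves: 7,340 ÷ 720 = 10.2 months (meets 2-month minimum)
45.9% falls in the override range (43%–47%), so the compensating-factor test applies.
Override check — reserves: 10.2 mo (ok); score: 769 (ok).
Both compensating conditions met → exception applies.

Approved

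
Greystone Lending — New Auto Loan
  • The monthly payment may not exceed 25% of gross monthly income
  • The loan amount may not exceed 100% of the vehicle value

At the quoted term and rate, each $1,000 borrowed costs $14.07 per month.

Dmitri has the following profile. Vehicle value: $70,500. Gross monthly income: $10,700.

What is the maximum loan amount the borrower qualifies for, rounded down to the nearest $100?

$70,500

Payment cap: 25% × $10,700 = $2,675/month.
At $14.07 per $1,000, that supports 2,675/14.07 × 1,000 ≈ $190,120 → $190,100.
LTV cap: 100% × $70,500 = $70,500 → $70,500.
Binding constraint: loan-to-value.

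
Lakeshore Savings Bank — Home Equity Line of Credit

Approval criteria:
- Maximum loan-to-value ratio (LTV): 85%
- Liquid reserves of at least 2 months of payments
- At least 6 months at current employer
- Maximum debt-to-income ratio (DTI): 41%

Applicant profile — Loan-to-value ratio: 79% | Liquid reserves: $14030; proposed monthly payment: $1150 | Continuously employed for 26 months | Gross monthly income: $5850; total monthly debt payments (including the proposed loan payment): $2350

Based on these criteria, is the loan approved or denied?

Approved

LTV 79% ≤ 85%
Reserves = 14,030/1,150 = 12.2 months ≥ 2
Employment 26 ≥ 6 months
DTI: 2,350 ÷ 5,850 = 40.2%, within the 41% cap
All criteria satisfied.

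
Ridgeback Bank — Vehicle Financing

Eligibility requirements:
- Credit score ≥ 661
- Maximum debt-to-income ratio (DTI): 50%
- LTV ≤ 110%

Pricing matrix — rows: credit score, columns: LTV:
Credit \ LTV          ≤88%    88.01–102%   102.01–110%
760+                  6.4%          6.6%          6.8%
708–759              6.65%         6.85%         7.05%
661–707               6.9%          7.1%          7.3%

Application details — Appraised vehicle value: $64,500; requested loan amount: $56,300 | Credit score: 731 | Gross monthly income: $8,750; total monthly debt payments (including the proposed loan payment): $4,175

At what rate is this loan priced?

6.65%

Credit score 731 ≥ 661; DTI: 4,175 ÷ 8,750 = 47.7%, within the 50% cap
LTV = 56,300/64,500 = 87.3% ≤ 110%
Credit 731 → row 708–759; LTV 87.3% → column ≤88%. Grid cell → 6.65%.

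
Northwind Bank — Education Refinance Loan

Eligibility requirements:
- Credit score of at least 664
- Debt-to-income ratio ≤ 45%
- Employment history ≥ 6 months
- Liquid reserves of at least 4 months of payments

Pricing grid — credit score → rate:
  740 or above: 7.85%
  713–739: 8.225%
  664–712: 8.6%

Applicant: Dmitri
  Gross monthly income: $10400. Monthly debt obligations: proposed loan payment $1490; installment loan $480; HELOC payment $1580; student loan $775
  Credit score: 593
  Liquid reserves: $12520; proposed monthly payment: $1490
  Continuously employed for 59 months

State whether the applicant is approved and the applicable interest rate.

Denied

Credit score 593 < 664 (below minimum)
Reserves = 12,520/1,490 = 8.4 months ≥ 4
Employment 59 ≥ 6 months
Total monthly debts = (1,490 + 480 + 1,580 + 775) = 4,325. Debt-to-income = 4,325/10,400 = 41.6% — meets 45% limit
Not all requirements met → denied.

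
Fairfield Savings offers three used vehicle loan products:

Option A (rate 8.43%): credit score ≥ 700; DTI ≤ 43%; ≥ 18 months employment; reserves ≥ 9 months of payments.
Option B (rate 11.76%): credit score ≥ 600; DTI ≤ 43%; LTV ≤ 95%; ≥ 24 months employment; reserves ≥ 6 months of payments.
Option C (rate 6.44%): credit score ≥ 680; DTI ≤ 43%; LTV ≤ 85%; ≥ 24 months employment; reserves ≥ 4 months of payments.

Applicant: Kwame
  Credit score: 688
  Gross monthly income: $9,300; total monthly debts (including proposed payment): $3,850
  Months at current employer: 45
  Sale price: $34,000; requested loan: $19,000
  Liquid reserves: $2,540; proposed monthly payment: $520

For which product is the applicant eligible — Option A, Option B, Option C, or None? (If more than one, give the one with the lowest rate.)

DTI = 3,850/9,300 = 41.4%.
LTV = 19,000/34,000 = 55.9%.
Reserves = 2,540/520 = 4.9 months.
Option A: score 688 < 700; DTI 41.4% ≤ 43%; employment 45 ≥ 18 mo; reserves 4.9 < 9 mo → does not qualify.
Option B: score 688 ≥ 600; DTI 41.4% ≤ 43%; LTV 55.9% ≤ 95%; employment 45 ≥ 24 mo; reserves 4.9 < 6 mo → does not qualify.
Option C: score 688 ≥ 680; DTI 41.4% ≤ 43%; LTV 55.9% ≤ 85%; employment 45 ≥ 24 mo; reserves 4.9 ≥ 4 mo → qualifies.

Option C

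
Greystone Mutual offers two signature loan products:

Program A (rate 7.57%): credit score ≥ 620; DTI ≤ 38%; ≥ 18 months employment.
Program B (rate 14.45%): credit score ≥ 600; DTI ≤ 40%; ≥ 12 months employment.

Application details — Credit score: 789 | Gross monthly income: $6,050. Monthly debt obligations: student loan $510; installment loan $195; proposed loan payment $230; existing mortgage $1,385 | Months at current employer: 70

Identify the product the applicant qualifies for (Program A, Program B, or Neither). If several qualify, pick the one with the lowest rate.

Total debts = (510 + 195 + 230 + 1,385) = 2,320; DTI = 2,320/6,050 = 38.3%.
Program A: score 789 ≥ 620; DTI 38.3% > 38%; employment 70 ≥ 18 mo → does not qualify.
Program B: score 789 ≥ 600; DTI 38.3% ≤ 40%; employment 70 ≥ 12 mo → qualifies.

Program B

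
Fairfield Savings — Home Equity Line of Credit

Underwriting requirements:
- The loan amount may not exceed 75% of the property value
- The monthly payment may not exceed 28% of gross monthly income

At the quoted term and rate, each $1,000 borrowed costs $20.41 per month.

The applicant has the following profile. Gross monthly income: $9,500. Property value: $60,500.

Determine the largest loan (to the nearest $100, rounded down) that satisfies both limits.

Payment cap: 28% × $9,500 = $2,660/month.
At $20.41 per $1,000, that supports 2,660/20.41 × 1,000 ≈ $130,328 → $130,300.
LTV cap: 75% × $60,500 = $45,375 → $45,300.
Binding constraint: loan-to-value.

$45,300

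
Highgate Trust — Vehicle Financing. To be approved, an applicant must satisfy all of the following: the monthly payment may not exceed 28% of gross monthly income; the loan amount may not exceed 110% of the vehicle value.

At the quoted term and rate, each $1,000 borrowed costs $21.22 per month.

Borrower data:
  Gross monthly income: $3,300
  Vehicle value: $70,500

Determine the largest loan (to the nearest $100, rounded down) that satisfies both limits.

$43,500

Payment cap: 28% × $3,300 = $924/month.
At $21.22 per $1,000, that supports 924/21.22 × 1,000 ≈ $43,543 → $43,500.
LTV cap: 110% × $70,500 = $77,550 → $77,500.
Binding constraint: payment-to-income.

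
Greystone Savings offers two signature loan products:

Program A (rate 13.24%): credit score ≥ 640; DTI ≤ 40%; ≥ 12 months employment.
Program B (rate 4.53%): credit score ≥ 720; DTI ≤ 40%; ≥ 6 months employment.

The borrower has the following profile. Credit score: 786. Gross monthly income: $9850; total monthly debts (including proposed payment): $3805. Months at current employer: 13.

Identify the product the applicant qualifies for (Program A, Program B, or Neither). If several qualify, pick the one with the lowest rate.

DTI = 3,805/9,850 = 38.6%.
Program A: score 786 ≥ 640; DTI 38.6% ≤ 40%; employment 13 ≥ 12 mo → qualifies.
Program B: score 786 ≥ 720; DTI 38.6% ≤ 40%; employment 13 ≥ 6 mo → qualifies.
Qualifying: Program A, Program B. Lowest rate is 4.53% → Program B.

Program B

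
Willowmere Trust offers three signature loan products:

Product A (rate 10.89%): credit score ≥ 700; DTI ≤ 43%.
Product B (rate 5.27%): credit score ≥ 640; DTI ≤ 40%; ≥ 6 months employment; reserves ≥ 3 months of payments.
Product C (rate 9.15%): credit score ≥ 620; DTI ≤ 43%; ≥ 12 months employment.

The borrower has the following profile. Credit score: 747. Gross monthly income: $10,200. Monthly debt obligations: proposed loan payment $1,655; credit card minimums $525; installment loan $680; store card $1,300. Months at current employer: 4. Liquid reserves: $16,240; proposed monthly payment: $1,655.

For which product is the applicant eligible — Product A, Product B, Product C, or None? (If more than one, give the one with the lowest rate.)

Total debts = (1,655 + 525 + 680 + 1,300) = 4,160; DTI = 4,160/10,200 = 40.8%.
Reserves = 16,240/1,655 = 9.8 months.
Product A: score 747 ≥ 700; DTI 40.8% ≤ 43% → qualifies.
Product B: score 747 ≥ 640; DTI 40.8% > 40%; employment 4 < 6 mo; reserves 9.8 ≥ 3 mo → does not qualify.
Product C: score 747 ≥ 620; DTI 40.8% ≤ 43%; employment 4 < 12 mo → does not qualify.

Product A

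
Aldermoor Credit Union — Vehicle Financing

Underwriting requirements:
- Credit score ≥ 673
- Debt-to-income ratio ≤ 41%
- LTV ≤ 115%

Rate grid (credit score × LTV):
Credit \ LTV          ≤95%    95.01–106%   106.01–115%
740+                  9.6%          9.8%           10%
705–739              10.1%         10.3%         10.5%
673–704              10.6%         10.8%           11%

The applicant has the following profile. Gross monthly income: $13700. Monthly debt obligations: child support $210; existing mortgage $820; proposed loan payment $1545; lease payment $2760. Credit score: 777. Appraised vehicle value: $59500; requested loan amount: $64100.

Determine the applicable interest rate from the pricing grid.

Credit score 777 ≥ 673; Total monthly debts = (210 + 820 + 1,545 + 2,760) = 5,335. DTI = 5,335/13,700 = 38.9% ≤ 41%
LTV: 64,100 ÷ 59,500 = 107.7%, within 115% cap
Row: 777 falls in 740+. Column: 107.7% falls in 106.01–115%. Rate = 10%.

10%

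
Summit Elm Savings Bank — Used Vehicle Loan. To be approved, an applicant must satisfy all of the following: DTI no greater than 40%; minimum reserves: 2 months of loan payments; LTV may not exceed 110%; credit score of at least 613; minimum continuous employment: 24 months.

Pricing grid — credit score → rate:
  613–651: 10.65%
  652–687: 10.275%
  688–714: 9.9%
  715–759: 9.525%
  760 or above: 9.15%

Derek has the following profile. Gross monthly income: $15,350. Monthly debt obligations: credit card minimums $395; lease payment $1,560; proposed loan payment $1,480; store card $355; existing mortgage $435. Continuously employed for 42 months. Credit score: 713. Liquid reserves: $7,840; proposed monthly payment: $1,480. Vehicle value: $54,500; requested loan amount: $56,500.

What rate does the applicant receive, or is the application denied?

Credit score 713 ≥ 613 (meets minimum)
Employment 42 ≥ 24 months
Total monthly debts = (395 + 1,560 + 1,480 + 355 + 435) = 4,225. Debt-to-income = 4,225/15,350 = 27.5% — meets 40% limit
Loan-to-value = 56,500/54,500 = 103.7% — pass (110% max)
Liquid reserves cover 7,840/1,480 = 5.3 months — ≥ 2 required
All requirements met. Score 713 falls in the 688–714 tier → 9.9%.

Approved at 9.9%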